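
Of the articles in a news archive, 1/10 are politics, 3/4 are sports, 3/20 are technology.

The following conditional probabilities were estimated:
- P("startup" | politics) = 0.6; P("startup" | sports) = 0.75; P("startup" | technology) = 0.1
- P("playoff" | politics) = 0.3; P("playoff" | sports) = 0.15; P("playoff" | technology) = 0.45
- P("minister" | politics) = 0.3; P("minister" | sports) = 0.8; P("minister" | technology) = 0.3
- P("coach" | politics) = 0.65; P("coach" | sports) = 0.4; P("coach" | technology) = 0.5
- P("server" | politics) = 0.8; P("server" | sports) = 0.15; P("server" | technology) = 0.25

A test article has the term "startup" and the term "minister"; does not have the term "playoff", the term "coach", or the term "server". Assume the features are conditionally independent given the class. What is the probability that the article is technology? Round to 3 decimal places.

politics: 0.1 × 0.6 × (1−0.3) × 0.3 × (1−0.65) × (1−0.8) = 0.000882
sports: 0.75 × 0.75 × (1−0.15) × 0.8 × (1−0.4) × (1−0.15) = 0.195075
technology: 0.15 × 0.1 × (1−0.45) × 0.3 × (1−0.5) × (1−0.25) = 0.000928125
P(technology | x) = 0.000928125 / 0.196885125 ≈ 0.005

0.005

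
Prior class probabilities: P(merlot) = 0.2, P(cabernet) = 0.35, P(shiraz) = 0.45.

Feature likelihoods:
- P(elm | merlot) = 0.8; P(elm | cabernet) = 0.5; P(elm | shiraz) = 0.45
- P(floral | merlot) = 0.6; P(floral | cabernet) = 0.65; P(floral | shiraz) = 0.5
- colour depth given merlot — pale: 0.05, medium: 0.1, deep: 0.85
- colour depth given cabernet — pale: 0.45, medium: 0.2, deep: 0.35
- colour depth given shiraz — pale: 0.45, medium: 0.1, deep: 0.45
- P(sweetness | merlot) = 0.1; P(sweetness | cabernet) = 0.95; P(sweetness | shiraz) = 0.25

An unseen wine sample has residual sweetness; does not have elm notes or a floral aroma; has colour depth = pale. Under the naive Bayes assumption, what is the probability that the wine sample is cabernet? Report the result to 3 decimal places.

merlot: 0.2 × (1−0.8) × (1−0.6) × 0.05 × 0.1 = 0.00008
cabernet: 0.35 × (1−0.5) × (1−0.65) × 0.45 × 0.95 = 0.026184375
shiraz: 0.45 × (1−0.45) × (1−0.5) × 0.45 × 0.25 = 0.013921875
P(cabernet | x) = 0.026184375 / 0.04018625 ≈ 0.652

0.652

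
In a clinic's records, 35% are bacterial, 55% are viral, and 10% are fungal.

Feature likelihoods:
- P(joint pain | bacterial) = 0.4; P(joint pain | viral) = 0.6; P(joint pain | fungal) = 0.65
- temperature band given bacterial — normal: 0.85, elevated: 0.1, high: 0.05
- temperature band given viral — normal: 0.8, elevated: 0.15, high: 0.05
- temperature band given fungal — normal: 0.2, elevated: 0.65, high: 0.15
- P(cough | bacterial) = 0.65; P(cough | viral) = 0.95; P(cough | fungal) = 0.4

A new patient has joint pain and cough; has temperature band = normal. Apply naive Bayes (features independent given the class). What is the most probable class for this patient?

bacterial: 0.35 × 0.4 × 0.85 × 0.65 = 0.07735
viral: 0.55 × 0.6 × 0.8 × 0.95 = 0.2508
fungal: 0.1 × 0.65 × 0.2 × 0.4 = 0.0052
Highest score → viral.

viral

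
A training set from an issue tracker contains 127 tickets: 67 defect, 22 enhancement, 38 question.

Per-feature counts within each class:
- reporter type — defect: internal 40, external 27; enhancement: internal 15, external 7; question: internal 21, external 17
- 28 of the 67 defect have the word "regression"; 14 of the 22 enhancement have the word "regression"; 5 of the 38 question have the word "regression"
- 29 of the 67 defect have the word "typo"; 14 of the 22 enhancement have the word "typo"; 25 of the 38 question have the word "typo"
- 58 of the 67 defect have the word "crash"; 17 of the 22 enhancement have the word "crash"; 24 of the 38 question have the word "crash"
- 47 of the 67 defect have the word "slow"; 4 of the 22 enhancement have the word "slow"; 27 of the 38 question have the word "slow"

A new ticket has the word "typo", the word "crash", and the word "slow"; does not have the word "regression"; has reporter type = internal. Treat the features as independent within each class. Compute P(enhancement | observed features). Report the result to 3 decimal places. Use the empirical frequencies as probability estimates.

0.041

defect: (67/127) × (40/67) × (39/67) × (29/67) × (58/67) × (47/67) ≈ 0.0481887
enhancement: (22/127) × (15/22) × (8/22) × (14/22) × (17/22) × (4/22) ≈ 0.00383993
question: (38/127) × (21/38) × (33/38) × (25/38) × (24/38) × (27/38) ≈ 0.0423946
P(enhancement | x) = 0.00383993 / 0.09442323 ≈ 0.041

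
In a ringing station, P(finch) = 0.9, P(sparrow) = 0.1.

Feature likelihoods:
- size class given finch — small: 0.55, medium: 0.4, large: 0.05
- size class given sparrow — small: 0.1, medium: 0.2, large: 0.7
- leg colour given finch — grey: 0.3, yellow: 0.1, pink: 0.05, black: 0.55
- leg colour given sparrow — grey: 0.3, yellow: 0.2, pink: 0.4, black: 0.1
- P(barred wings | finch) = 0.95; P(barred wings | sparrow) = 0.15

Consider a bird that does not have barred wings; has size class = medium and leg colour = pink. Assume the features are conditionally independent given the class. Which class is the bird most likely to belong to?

finch: 0.9 × 0.4 × 0.05 × (1−0.95) = 0.0009
sparrow: 0.1 × 0.2 × 0.4 × (1−0.15) = 0.0068
Highest score → sparrow.

sparrow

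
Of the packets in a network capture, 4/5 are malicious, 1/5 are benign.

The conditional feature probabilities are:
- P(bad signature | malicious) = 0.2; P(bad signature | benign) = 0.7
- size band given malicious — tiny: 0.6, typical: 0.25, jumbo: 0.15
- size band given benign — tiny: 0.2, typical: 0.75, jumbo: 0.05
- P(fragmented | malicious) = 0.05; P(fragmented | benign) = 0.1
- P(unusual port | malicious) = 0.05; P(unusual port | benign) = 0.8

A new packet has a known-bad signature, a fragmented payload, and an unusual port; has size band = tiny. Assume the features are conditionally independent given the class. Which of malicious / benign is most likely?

benign

malicious: 0.8 × 0.2 × 0.6 × 0.05 × 0.05 = 0.00024
benign: 0.2 × 0.7 × 0.2 × 0.1 × 0.8 = 0.00224
Highest score → benign.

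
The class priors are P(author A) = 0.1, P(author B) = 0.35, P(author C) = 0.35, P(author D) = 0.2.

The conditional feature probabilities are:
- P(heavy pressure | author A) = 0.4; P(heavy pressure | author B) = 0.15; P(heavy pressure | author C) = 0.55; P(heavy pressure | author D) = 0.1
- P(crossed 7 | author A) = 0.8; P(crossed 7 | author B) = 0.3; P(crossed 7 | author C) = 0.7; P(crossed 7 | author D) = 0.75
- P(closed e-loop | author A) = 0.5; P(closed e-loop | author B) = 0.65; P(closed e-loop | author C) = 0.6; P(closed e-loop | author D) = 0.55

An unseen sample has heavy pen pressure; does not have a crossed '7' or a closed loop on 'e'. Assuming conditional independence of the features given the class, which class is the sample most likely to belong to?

author C

author A: 0.1 × 0.4 × (1−0.8) × (1−0.5) = 0.004
author B: 0.35 × 0.15 × (1−0.3) × (1−0.65) = 0.0128625
author C: 0.35 × 0.55 × (1−0.7) × (1−0.6) = 0.0231
author D: 0.2 × 0.1 × (1−0.75) × (1−0.55) = 0.00225
Highest score → author C.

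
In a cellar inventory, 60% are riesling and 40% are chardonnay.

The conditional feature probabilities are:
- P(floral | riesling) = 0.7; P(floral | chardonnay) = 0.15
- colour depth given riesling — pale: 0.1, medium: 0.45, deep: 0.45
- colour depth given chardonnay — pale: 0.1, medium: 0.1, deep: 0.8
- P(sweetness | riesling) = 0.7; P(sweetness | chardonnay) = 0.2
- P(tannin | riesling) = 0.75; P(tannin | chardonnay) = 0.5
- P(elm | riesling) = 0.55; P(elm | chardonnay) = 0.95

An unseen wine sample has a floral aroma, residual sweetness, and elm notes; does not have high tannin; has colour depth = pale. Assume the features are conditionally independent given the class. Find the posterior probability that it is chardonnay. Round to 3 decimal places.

riesling: 0.6 × 0.7 × 0.1 × 0.7 × (1−0.75) × 0.55 = 0.0040425
chardonnay: 0.4 × 0.15 × 0.1 × 0.2 × (1−0.5) × 0.95 = 0.00057
P(chardonnay | x) = 0.00057 / 0.0046125 ≈ 0.124

0.124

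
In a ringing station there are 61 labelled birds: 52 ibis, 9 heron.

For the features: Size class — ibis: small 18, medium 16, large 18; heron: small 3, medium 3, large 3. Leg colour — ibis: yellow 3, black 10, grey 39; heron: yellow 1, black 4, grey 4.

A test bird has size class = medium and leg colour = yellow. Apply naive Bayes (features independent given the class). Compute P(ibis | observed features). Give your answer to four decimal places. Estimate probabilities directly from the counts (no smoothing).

ibis: (52/61) × (16/52) × (3/52) ≈ 0.0151324
heron: (9/61) × (3/9) × (1/9) ≈ 0.00546448
P(ibis | x) = 0.0151324 / 0.02059688 ≈ 0.7347

0.7347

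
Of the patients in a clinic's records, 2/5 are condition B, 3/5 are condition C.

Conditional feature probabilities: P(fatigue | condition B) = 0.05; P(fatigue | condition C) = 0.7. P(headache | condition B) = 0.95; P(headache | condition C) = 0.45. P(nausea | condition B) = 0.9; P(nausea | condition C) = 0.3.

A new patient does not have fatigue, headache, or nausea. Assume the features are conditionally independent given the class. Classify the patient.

condition B: 0.4 × (1−0.05) × (1−0.95) × (1−0.9) = 0.0019
condition C: 0.6 × (1−0.7) × (1−0.45) × (1−0.3) = 0.0693
Highest score → condition C.

condition C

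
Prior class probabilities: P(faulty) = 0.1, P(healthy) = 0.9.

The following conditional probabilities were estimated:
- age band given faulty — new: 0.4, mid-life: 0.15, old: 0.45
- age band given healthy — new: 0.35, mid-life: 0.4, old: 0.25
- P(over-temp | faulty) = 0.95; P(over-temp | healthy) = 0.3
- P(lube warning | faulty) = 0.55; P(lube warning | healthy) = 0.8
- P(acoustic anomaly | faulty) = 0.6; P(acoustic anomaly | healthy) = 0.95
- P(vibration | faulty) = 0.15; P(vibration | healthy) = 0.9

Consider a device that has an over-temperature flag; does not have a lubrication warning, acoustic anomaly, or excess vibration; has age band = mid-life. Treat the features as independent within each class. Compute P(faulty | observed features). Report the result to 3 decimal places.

faulty: 0.1 × 0.15 × 0.95 × (1−0.55) × (1−0.6) × (1−0.15) = 0.00218025
healthy: 0.9 × 0.4 × 0.3 × (1−0.8) × (1−0.95) × (1−0.9) = 0.000108
P(faulty | x) = 0.00218025 / 0.00228825 ≈ 0.953

0.953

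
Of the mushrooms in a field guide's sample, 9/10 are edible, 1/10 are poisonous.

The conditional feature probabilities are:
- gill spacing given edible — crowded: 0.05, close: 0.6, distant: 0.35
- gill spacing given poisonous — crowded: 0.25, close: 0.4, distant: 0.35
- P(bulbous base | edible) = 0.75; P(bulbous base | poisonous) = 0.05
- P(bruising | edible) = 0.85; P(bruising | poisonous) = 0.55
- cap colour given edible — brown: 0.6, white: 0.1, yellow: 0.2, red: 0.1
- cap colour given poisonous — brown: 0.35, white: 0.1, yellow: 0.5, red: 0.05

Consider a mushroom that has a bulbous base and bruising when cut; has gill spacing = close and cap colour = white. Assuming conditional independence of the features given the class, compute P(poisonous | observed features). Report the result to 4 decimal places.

0.0032

edible: 0.9 × 0.6 × 0.75 × 0.85 × 0.1 = 0.034425
poisonous: 0.1 × 0.4 × 0.05 × 0.55 × 0.1 = 0.00011
P(poisonous | x) = 0.00011 / 0.034535 ≈ 0.0032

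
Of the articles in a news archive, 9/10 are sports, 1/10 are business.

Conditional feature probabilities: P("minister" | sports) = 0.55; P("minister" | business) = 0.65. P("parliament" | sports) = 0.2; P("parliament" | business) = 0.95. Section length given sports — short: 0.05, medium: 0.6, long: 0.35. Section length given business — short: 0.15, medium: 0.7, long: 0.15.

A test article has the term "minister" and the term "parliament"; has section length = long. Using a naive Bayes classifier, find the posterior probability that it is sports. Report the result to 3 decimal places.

sports: 0.9 × 0.55 × 0.2 × 0.35 = 0.03465
business: 0.1 × 0.65 × 0.95 × 0.15 = 0.0092625
P(sports | x) = 0.03465 / 0.0439125 ≈ 0.789

0.789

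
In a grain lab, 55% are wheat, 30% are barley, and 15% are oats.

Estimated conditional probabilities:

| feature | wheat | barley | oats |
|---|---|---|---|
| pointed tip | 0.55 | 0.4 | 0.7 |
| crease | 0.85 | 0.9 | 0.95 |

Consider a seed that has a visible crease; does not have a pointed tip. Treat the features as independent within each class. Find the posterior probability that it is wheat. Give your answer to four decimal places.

wheat: 0.55 × (1−0.55) × 0.85 = 0.210375
barley: 0.3 × (1−0.4) × 0.9 = 0.162
oats: 0.15 × (1−0.7) × 0.95 = 0.04275
P(wheat | x) = 0.210375 / 0.415125 ≈ 0.5068

0.5068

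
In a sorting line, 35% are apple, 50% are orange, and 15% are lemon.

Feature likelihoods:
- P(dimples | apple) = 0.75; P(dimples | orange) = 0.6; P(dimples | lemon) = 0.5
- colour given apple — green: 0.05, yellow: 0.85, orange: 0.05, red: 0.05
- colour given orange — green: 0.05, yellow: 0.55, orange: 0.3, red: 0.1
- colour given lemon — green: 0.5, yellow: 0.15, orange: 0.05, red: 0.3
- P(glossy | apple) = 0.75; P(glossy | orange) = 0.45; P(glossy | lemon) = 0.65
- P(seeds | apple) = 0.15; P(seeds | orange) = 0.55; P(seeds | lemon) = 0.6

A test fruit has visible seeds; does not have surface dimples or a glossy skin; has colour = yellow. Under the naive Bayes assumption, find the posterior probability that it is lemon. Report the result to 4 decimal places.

apple: 0.35 × (1−0.75) × 0.85 × (1−0.75) × 0.15 = 0.0027890625
orange: 0.5 × (1−0.6) × 0.55 × (1−0.45) × 0.55 = 0.033275
lemon: 0.15 × (1−0.5) × 0.15 × (1−0.65) × 0.6 = 0.0023625
P(lemon | x) = 0.0023625 / 0.0384265625 ≈ 0.0615

0.0615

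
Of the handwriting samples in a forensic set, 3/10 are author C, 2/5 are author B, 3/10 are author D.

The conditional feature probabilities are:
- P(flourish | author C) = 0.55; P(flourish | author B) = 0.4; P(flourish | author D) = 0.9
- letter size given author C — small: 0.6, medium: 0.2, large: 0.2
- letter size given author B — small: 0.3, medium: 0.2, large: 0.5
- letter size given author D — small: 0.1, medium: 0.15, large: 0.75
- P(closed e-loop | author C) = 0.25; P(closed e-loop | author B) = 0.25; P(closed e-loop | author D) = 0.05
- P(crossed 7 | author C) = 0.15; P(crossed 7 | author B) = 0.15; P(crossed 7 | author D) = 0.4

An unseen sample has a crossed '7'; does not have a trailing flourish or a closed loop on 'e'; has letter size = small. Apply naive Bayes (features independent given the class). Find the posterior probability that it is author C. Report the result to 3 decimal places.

0.497

author C: 0.3 × (1−0.55) × 0.6 × (1−0.25) × 0.15 = 0.0091125
author B: 0.4 × (1−0.4) × 0.3 × (1−0.25) × 0.15 = 0.0081
author D: 0.3 × (1−0.9) × 0.1 × (1−0.05) × 0.4 = 0.00114
P(author C | x) = 0.0091125 / 0.0183525 ≈ 0.497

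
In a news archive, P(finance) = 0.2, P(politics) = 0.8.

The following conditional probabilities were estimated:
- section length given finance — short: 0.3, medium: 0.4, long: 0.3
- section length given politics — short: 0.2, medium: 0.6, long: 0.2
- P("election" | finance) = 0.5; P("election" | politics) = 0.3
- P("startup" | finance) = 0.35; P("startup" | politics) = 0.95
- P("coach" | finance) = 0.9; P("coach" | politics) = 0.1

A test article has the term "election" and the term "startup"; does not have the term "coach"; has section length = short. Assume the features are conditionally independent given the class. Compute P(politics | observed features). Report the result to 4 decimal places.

finance: 0.2 × 0.3 × 0.5 × 0.35 × (1−0.9) = 0.00105
politics: 0.8 × 0.2 × 0.3 × 0.95 × (1−0.1) = 0.04104
P(politics | x) = 0.04104 / 0.04209 ≈ 0.9751

0.9751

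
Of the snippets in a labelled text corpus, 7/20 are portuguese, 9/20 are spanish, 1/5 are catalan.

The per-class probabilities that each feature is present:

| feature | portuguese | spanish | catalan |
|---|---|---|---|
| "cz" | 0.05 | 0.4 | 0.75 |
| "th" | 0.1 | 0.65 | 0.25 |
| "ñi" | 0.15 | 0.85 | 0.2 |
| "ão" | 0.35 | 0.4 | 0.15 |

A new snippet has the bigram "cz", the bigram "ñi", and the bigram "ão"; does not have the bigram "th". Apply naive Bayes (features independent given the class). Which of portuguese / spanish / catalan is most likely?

spanish

portuguese: 0.35 × 0.05 × (1−0.1) × 0.15 × 0.35 = 0.000826875
spanish: 0.45 × 0.4 × (1−0.65) × 0.85 × 0.4 = 0.02142
catalan: 0.2 × 0.75 × (1−0.25) × 0.2 × 0.15 = 0.003375
Highest score → spanish.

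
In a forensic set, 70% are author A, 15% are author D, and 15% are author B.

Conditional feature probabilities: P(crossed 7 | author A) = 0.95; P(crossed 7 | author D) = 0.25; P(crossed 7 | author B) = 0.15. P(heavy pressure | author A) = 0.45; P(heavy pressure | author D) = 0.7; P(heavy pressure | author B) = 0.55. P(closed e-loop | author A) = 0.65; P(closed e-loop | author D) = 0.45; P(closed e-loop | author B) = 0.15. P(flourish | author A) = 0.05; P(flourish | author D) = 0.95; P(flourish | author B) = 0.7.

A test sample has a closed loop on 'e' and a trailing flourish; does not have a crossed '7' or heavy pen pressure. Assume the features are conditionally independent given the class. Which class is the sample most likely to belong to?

author A: 0.7 × (1−0.95) × (1−0.45) × 0.65 × 0.05 = 0.000625625
author D: 0.15 × (1−0.25) × (1−0.7) × 0.45 × 0.95 = 0.014428125
author B: 0.15 × (1−0.15) × (1−0.55) × 0.15 × 0.7 = 0.006024375
Highest score → author D.

author D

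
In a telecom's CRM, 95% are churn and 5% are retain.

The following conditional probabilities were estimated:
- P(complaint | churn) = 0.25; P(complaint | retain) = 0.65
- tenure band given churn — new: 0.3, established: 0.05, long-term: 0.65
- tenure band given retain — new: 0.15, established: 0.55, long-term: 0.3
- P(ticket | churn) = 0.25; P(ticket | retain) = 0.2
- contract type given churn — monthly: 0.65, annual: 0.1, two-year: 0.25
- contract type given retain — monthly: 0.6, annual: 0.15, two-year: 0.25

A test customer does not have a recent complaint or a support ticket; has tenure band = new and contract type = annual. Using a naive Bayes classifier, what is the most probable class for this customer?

churn: 0.95 × (1−0.25) × 0.3 × (1−0.25) × 0.1 = 0.01603125
retain: 0.05 × (1−0.65) × 0.15 × (1−0.2) × 0.15 = 0.000315
Highest score → churn.

churn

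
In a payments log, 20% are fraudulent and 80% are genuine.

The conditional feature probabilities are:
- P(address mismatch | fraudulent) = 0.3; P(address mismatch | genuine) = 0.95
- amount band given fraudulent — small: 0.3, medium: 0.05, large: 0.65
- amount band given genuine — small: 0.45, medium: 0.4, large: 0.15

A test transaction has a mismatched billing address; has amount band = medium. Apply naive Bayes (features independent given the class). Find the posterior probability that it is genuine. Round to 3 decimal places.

0.990

fraudulent: 0.2 × 0.3 × 0.05 = 0.003
genuine: 0.8 × 0.95 × 0.4 = 0.304
P(genuine | x) = 0.304 / 0.307 ≈ 0.990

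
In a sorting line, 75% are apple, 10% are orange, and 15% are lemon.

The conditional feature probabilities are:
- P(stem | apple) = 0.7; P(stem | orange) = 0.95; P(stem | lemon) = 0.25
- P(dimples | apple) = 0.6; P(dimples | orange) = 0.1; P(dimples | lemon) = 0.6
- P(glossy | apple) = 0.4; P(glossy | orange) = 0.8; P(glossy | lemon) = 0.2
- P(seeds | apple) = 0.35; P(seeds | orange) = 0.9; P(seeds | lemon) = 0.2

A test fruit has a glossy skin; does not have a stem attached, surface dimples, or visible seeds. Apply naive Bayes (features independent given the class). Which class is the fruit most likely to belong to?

apple

apple: 0.75 × (1−0.7) × (1−0.6) × 0.4 × (1−0.35) = 0.0234
orange: 0.1 × (1−0.95) × (1−0.1) × 0.8 × (1−0.9) = 0.00036
lemon: 0.15 × (1−0.25) × (1−0.6) × 0.2 × (1−0.2) = 0.0072
Highest score → apple.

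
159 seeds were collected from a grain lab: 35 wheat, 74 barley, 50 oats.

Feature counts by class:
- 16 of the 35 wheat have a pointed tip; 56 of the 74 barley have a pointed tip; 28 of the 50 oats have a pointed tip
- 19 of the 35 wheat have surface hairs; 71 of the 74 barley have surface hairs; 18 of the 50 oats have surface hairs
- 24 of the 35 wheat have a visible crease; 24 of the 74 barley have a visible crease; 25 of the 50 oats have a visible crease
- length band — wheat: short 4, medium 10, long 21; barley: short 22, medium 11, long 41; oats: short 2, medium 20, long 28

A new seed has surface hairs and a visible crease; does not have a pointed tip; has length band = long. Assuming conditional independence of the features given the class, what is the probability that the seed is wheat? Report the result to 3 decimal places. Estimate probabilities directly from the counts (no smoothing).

0.444

wheat: (35/159) × (19/35) × (19/35) × (24/35) × (21/35) ≈ 0.0266893
barley: (74/159) × (18/74) × (71/74) × (24/74) × (41/74) ≈ 0.0195179
oats: (50/159) × (22/50) × (18/50) × (25/50) × (28/50) ≈ 0.0139472
P(wheat | x) = 0.0266893 / 0.0601544 ≈ 0.444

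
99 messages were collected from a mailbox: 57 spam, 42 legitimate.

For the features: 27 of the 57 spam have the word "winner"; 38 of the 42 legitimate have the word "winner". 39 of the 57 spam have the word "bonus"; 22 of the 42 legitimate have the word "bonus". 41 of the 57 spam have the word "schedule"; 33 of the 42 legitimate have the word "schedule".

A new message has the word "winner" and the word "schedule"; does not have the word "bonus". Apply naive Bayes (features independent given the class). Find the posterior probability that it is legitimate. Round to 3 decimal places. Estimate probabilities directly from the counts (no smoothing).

0.699

spam: (57/99) × (27/57) × (18/57) × (41/57) ≈ 0.0619491
legitimate: (42/99) × (38/42) × (20/42) × (33/42) ≈ 0.143613
P(legitimate | x) = 0.143613 / 0.2055621 ≈ 0.699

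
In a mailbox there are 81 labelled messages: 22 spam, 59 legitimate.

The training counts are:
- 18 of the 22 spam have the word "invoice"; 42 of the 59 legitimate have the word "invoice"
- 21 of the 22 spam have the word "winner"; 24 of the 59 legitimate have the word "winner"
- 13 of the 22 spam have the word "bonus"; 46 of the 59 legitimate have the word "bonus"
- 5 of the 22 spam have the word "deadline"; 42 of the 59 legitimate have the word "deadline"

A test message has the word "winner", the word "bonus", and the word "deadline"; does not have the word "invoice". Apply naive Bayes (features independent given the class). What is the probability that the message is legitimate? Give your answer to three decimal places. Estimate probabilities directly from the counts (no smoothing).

spam: (22/81) × (4/22) × (21/22) × (13/22) × (5/22) ≈ 0.00633052
legitimate: (59/81) × (17/59) × (24/59) × (46/59) × (42/59) ≈ 0.0473834
P(legitimate | x) = 0.0473834 / 0.05371392 ≈ 0.882

0.882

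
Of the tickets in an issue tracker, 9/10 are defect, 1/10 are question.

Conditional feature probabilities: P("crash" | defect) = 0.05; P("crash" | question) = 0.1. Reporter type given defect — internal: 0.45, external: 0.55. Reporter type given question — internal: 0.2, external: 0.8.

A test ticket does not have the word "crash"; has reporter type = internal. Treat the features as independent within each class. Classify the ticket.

defect

defect: 0.9 × (1−0.05) × 0.45 = 0.38475
question: 0.1 × (1−0.1) × 0.2 = 0.018
Highest score → defect.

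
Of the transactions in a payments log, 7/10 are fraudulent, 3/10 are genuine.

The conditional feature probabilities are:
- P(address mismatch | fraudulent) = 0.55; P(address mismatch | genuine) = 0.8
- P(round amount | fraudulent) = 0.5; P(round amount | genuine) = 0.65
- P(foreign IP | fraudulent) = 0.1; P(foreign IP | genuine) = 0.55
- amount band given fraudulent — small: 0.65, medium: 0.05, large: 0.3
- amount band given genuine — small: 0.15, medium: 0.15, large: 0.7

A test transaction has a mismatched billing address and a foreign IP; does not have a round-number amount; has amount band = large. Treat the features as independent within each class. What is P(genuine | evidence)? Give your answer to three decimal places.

0.848

fraudulent: 0.7 × 0.55 × (1−0.5) × 0.1 × 0.3 = 0.005775
genuine: 0.3 × 0.8 × (1−0.65) × 0.55 × 0.7 = 0.03234
P(genuine | x) = 0.03234 / 0.038115 ≈ 0.848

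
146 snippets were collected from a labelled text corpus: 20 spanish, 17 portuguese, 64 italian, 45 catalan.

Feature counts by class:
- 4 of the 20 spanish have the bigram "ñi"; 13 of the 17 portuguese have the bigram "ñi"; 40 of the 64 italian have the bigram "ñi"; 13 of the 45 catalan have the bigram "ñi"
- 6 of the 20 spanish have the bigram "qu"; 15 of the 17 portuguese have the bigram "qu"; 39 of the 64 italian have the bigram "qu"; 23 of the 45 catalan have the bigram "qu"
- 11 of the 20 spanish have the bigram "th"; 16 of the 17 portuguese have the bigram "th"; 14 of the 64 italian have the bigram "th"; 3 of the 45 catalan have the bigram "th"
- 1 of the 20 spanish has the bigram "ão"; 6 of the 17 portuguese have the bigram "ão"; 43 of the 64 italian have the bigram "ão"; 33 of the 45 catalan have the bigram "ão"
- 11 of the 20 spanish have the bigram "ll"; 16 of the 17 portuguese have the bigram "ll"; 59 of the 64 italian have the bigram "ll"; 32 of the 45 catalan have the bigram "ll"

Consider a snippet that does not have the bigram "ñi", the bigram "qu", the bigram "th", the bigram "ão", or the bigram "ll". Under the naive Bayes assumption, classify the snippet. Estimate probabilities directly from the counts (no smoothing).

spanish

spanish: (20/146) × (16/20) × (14/20) × (9/20) × (19/20) × (9/20) ≈ 0.0147575
portuguese: (17/146) × (4/17) × (2/17) × (1/17) × (11/17) × (1/17) ≈ 0.00000721662
italian: (64/146) × (24/64) × (25/64) × (50/64) × (21/64) × (5/64) ≈ 0.00128599
catalan: (45/146) × (32/45) × (22/45) × (42/45) × (12/45) × (13/45) ≈ 0.00770449
Highest score → spanish.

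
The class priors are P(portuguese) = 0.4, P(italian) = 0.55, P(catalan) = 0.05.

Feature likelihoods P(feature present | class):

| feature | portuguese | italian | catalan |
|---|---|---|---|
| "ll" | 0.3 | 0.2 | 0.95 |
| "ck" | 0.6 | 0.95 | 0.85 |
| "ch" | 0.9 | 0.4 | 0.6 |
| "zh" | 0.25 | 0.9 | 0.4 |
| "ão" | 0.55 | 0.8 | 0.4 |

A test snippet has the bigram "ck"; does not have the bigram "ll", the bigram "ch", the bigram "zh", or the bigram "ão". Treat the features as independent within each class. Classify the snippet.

portuguese

portuguese: 0.4 × (1−0.3) × 0.6 × (1−0.9) × (1−0.25) × (1−0.55) = 0.00567
italian: 0.55 × (1−0.2) × 0.95 × (1−0.4) × (1−0.9) × (1−0.8) = 0.005016
catalan: 0.05 × (1−0.95) × 0.85 × (1−0.6) × (1−0.4) × (1−0.4) = 0.000306
Highest score → portuguese.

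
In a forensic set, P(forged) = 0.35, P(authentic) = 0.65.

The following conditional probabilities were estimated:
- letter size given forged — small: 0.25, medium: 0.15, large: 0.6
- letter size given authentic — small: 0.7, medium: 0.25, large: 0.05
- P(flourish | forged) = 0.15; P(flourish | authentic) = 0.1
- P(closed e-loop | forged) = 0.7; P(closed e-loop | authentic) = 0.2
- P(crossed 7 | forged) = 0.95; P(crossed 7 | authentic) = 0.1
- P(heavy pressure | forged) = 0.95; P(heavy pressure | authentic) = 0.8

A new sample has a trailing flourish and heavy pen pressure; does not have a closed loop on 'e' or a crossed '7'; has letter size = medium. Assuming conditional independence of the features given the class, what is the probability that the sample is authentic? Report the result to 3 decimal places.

0.988

forged: 0.35 × 0.15 × 0.15 × (1−0.7) × (1−0.95) × 0.95 = 0.00011221875
authentic: 0.65 × 0.25 × 0.1 × (1−0.2) × (1−0.1) × 0.8 = 0.00936
P(authentic | x) = 0.00936 / 0.00947221875 ≈ 0.988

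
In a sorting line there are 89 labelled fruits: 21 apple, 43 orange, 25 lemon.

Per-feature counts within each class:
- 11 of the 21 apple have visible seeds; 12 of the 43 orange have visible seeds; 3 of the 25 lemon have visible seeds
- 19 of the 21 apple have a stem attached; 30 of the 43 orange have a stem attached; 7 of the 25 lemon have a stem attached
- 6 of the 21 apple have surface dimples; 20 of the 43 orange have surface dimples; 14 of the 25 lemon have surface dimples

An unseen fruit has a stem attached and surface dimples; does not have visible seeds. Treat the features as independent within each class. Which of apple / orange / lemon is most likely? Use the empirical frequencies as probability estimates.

apple: (21/89) × (10/21) × (19/21) × (6/21) ≈ 0.0290453
orange: (43/89) × (31/43) × (30/43) × (20/43) ≈ 0.113028
lemon: (25/89) × (22/25) × (7/25) × (14/25) ≈ 0.0387596
Highest score → orange.

orange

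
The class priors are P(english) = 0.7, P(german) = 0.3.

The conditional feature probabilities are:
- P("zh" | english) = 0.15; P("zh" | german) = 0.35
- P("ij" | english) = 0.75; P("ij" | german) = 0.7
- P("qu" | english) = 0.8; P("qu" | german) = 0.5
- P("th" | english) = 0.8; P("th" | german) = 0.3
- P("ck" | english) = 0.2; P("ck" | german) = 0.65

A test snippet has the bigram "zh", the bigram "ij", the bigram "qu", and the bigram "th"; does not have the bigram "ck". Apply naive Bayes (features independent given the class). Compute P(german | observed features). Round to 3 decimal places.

0.087

english: 0.7 × 0.15 × 0.75 × 0.8 × 0.8 × (1−0.2) = 0.04032
german: 0.3 × 0.35 × 0.7 × 0.5 × 0.3 × (1−0.65) = 0.00385875
P(german | x) = 0.00385875 / 0.04417875 ≈ 0.087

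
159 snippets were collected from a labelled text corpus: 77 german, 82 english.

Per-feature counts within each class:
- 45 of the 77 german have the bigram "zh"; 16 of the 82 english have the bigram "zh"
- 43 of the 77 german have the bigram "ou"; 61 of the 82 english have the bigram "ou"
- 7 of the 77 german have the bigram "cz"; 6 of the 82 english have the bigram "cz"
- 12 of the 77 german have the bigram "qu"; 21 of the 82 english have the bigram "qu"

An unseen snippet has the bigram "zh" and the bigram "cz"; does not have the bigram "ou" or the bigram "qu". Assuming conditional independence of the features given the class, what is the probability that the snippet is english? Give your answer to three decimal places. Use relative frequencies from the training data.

german: (77/159) × (45/77) × (34/77) × (7/77) × (65/77) ≈ 0.00959033
english: (82/159) × (16/82) × (21/82) × (6/82) × (61/82) ≈ 0.00140275
P(english | x) = 0.00140275 / 0.01099308 ≈ 0.128

0.128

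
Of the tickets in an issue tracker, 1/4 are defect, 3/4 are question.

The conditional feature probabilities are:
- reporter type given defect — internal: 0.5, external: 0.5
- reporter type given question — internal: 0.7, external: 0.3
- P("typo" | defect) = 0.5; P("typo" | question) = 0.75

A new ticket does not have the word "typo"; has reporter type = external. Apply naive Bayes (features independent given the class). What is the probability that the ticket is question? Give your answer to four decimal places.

0.4737

defect: 0.25 × 0.5 × (1−0.5) = 0.0625
question: 0.75 × 0.3 × (1−0.75) = 0.05625
P(question | x) = 0.05625 / 0.11875 ≈ 0.4737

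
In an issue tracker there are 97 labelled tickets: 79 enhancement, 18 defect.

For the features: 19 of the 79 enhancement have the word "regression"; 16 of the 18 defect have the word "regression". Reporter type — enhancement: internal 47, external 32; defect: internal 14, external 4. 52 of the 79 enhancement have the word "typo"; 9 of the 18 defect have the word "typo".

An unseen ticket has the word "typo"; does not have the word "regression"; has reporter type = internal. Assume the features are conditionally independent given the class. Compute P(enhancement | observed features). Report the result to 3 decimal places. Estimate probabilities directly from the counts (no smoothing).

0.968

enhancement: (79/97) × (60/79) × (47/79) × (52/79) ≈ 0.242229
defect: (18/97) × (2/18) × (14/18) × (9/18) ≈ 0.00801833
P(enhancement | x) = 0.242229 / 0.25024733 ≈ 0.968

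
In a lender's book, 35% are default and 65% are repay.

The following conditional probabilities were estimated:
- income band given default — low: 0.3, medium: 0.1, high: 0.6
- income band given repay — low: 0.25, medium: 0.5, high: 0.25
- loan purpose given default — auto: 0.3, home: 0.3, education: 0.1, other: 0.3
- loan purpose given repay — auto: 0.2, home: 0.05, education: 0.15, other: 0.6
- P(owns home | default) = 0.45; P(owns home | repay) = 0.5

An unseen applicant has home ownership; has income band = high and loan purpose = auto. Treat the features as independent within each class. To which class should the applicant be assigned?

default: 0.35 × 0.6 × 0.3 × 0.45 = 0.02835
repay: 0.65 × 0.25 × 0.2 × 0.5 = 0.01625
Highest score → default.

default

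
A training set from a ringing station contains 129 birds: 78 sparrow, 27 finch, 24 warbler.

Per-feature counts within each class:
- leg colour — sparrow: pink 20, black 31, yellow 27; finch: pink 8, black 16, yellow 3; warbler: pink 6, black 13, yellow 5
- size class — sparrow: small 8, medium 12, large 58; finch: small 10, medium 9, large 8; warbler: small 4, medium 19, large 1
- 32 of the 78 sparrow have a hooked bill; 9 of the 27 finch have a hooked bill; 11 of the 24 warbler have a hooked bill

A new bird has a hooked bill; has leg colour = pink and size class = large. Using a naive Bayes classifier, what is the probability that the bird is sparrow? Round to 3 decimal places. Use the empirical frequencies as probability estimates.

0.871

sparrow: (78/129) × (20/78) × (58/78) × (32/78) ≈ 0.0472965
finch: (27/129) × (8/27) × (8/27) × (9/27) ≈ 0.00612499
warbler: (24/129) × (6/24) × (1/24) × (11/24) ≈ 0.000888243
P(sparrow | x) = 0.0472965 / 0.054309733 ≈ 0.871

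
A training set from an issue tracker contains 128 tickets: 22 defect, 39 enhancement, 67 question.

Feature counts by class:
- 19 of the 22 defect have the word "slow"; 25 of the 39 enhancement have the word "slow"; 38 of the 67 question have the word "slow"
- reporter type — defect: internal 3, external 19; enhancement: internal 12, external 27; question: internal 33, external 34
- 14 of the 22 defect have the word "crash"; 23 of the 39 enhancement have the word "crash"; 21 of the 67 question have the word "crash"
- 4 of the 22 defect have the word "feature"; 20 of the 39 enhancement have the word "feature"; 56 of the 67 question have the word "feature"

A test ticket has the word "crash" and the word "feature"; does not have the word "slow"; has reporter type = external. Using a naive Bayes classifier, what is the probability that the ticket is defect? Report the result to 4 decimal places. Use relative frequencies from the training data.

0.0423

defect: (22/128) × (3/22) × (19/22) × (14/22) × (4/22) ≈ 0.00234199
enhancement: (39/128) × (14/39) × (27/39) × (23/39) × (20/39) ≈ 0.0229005
question: (67/128) × (29/67) × (34/67) × (21/67) × (56/67) ≈ 0.0301196
P(defect | x) = 0.00234199 / 0.05536209 ≈ 0.0423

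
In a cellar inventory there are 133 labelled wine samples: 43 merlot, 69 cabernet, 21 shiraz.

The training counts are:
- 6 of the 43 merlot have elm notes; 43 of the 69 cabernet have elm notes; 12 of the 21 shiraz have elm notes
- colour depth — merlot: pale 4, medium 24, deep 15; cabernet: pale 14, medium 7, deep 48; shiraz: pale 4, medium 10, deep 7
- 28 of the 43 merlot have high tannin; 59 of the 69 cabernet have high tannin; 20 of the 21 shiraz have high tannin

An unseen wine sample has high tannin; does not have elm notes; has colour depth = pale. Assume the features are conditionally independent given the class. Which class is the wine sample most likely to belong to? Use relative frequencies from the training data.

cabernet

merlot: (43/133) × (37/43) × (4/43) × (28/43) ≈ 0.0168512
cabernet: (69/133) × (26/69) × (14/69) × (59/69) ≈ 0.0339159
shiraz: (21/133) × (9/21) × (4/21) × (20/21) ≈ 0.0122756
Highest score → cabernet.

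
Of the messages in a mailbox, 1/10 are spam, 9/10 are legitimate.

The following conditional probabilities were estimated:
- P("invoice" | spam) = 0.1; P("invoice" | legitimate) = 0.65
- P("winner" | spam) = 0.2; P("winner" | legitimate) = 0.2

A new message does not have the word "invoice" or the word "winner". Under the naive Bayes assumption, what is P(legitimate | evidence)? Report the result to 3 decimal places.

spam: 0.1 × (1−0.1) × (1−0.2) = 0.072
legitimate: 0.9 × (1−0.65) × (1−0.2) = 0.252
P(legitimate | x) = 0.252 / 0.324 ≈ 0.778

0.778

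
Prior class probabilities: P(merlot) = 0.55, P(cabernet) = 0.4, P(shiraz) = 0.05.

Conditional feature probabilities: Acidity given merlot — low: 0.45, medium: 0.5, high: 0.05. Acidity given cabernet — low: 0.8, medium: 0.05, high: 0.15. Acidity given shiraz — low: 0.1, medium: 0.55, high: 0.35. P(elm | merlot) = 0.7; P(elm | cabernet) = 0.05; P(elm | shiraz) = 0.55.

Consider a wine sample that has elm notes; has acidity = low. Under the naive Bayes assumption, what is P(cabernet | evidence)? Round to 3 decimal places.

0.083

merlot: 0.55 × 0.45 × 0.7 = 0.17325
cabernet: 0.4 × 0.8 × 0.05 = 0.016
shiraz: 0.05 × 0.1 × 0.55 = 0.00275
P(cabernet | x) = 0.016 / 0.192 ≈ 0.083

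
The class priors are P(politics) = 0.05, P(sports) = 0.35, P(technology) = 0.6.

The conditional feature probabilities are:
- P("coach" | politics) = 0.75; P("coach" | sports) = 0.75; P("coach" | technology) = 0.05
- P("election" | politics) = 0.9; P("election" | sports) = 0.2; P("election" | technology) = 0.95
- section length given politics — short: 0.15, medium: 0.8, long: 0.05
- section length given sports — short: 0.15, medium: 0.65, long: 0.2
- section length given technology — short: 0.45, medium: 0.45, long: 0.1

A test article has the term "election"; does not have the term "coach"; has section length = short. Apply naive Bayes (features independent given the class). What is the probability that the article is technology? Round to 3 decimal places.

0.983

politics: 0.05 × (1−0.75) × 0.9 × 0.15 = 0.0016875
sports: 0.35 × (1−0.75) × 0.2 × 0.15 = 0.002625
technology: 0.6 × (1−0.05) × 0.95 × 0.45 = 0.243675
P(technology | x) = 0.243675 / 0.2479875 ≈ 0.983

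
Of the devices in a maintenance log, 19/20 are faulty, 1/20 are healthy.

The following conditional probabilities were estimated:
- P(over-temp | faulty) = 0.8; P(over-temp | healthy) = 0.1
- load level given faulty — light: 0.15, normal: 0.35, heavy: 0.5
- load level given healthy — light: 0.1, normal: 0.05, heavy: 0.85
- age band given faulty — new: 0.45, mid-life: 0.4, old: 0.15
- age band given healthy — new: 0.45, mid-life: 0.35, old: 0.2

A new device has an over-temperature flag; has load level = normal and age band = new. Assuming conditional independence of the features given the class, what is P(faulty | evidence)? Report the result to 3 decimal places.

0.999

faulty: 0.95 × 0.8 × 0.35 × 0.45 = 0.1197
healthy: 0.05 × 0.1 × 0.05 × 0.45 = 0.0001125
P(faulty | x) = 0.1197 / 0.1198125 ≈ 0.999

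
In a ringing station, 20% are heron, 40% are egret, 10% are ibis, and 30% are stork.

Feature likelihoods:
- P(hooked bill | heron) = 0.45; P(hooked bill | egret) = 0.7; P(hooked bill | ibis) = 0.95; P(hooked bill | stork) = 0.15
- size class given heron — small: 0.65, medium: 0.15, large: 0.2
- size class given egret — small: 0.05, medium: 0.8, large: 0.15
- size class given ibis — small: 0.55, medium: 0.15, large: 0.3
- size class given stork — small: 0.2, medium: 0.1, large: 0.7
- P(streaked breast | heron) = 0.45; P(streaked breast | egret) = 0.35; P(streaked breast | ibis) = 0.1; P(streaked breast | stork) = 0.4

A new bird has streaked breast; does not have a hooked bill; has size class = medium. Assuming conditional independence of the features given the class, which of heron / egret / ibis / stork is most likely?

egret

heron: 0.2 × (1−0.45) × 0.15 × 0.45 = 0.007425
egret: 0.4 × (1−0.7) × 0.8 × 0.35 = 0.0336
ibis: 0.1 × (1−0.95) × 0.15 × 0.1 = 0.000075
stork: 0.3 × (1−0.15) × 0.1 × 0.4 = 0.0102
Highest score → egret.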